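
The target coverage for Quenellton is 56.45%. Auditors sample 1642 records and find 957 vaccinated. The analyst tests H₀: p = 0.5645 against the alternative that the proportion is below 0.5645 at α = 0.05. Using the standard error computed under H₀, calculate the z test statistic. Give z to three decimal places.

p̂ = 957/1642 ≈ 0.58283.
SE = √(p₀(1−p₀)/n) = √(0.24584/1642) = 0.01224.
z = (0.58283 − 0.5645)/0.01224 = 0.01833/0.01224 = 1.498.
p-value = P(Z < 1.498) ≈ 0.9329, so at α = 0.05 we fail to reject H₀.

z = 1.498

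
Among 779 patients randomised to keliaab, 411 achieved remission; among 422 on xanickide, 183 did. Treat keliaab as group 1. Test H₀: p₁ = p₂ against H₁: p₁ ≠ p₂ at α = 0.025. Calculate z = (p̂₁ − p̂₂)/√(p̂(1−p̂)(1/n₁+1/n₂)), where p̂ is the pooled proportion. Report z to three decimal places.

p̂₁ = 411/779 ≈ 0.52760, p̂₂ = 183/422 ≈ 0.43365.
Pooled p̂ = (411+183)/(779+422) = 594/1201 = 0.49459.
SE = √(0.249971 × 0.00365337) = 0.03022.
z = (0.52760 − 0.43365)/0.03022 = 0.09395/0.03022 = 3.109.
p-value = 2·P(Z > 3.109) ≈ 0.0019. With α = 0.025, reject H₀.

z = 3.109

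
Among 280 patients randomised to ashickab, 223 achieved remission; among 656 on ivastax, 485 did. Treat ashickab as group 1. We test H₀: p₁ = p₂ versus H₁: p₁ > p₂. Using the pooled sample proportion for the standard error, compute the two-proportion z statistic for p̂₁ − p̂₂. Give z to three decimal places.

p̂₁ = 223/280 = 0.796429, p̂₂ = 485/656 = 0.739329.
Pooled p̂ = (223+485)/(280+656) = 708/936 = 0.756410.
SE = √(p̂(1−p̂)(1/n₁+1/n₂)) = √(0.756410·0.243590·0.00509582) = √(0.000938924) = 0.030642.
z = (0.796429 − 0.739329)/0.030642 = 0.057100/0.030642 = 1.863.
p-value = P(Z > 1.863) ≈ 0.0312.

z = 1.863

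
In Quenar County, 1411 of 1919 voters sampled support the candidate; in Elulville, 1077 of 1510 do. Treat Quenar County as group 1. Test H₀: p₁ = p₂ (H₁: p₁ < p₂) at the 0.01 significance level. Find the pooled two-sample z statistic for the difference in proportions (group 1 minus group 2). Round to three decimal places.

p̂₁ = 1411/1919 = 0.73528, p̂₂ = 1077/1510 = 0.71325.
Pooled p̂ = (1411+1077)/(1919+1510) = 2488/3429 = 0.72558.
SE = √(0.199115 × 0.00118336) = 0.01535.
z = (0.73528 − 0.71325)/0.01535 = 0.02203/0.01535 = 1.435.
p-value = P(Z < 1.435) ≈ 0.9244; since p > α = 0.01, fail to reject H₀.

z = 1.435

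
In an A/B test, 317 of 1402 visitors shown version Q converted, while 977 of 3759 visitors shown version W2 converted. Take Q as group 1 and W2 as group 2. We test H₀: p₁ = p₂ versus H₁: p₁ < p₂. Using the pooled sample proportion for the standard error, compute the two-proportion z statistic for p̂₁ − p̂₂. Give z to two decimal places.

p̂₁ = 317/1402 = 0.2261, p̂₂ = 977/3759 = 0.2599.
Pooled p̂ = (317+977)/(1402+3759) = 1294/5161 = 0.2507.
SE = √(p̂(1−p̂)(1/n₁+1/n₂)) = √(0.2507·0.7493·0.000979295) = √(0.000183973) = 0.0136.
z = (0.2261 − 0.2599)/0.0136 = -0.0338/0.0136 = -2.49.
p-value = P(Z < -2.492) ≈ 0.0063.

z = -2.49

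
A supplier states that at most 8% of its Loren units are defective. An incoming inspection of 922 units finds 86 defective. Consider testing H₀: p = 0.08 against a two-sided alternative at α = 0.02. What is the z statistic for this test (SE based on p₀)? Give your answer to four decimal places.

z = 1.4859

p̂ = 86/922 ≈ 0.0932755.
Standard error under H₀: √(0.08×0.92/922) = 0.0089346.
z = (0.0932755 − 0.08)/0.0089346 = 0.0132755/0.0089346 = 1.4859.
p-value = 2·P(Z > 1.486) ≈ 0.1373; since p > α = 0.02, fail to reject H₀.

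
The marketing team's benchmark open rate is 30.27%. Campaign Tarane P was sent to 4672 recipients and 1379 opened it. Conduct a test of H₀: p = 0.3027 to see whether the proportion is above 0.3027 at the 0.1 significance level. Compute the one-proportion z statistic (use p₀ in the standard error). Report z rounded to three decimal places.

z = -1.121

p̂ = 1379/4672 ≈ 0.295163.
Under H₀, SE = √(0.3027·0.6973/4672) = √(4.51782e-05) = 0.006721.
z = (0.295163 − 0.3027)/0.006721 = -0.007537/0.006721 = -1.121.
p-value = P(Z > -1.121) ≈ 0.8689; since p > α = 0.1, fail to reject H₀.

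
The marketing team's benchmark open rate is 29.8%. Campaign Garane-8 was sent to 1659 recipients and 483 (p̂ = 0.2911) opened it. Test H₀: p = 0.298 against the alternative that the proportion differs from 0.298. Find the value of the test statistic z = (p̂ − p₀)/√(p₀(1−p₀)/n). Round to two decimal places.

p̂ = 483/1659 ≈ 0.29114.
SE = √(p₀(1−p₀)/n) = √(0.2092/1659) = 0.01123.
z = (0.29114 − 0.298)/0.01123 = -0.00686/0.01123 = -0.61.

z = -0.61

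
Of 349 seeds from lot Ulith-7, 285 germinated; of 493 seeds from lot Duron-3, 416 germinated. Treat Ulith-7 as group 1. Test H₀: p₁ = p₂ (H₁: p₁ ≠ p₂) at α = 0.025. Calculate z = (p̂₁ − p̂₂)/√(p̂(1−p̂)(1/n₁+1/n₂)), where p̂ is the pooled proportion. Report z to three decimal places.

p̂₁ = 285/349 ≈ 0.81662, p̂₂ = 416/493 ≈ 0.84381.
Pooled p̂ = (285+416)/(349+493) = 701/842 = 0.83254.
SE = √(0.139416 × 0.00489373) = 0.02612.
z = (0.81662 − 0.84381)/0.02612 = -0.02719/0.02612 = -1.041.
Two-sided p-value ≈ 2·Φ(−1.041) = 0.2978; since p > α = 0.025, fail to reject H₀.

z = -1.041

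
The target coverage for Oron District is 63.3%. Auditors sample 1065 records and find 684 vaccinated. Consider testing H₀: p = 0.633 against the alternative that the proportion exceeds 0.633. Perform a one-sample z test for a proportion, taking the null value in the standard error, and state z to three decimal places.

p̂ = 684/1065 ≈ 0.642254.
SE = √(p₀(1−p₀)/n) = √(0.23231/1065) = 0.014769.
z = (0.642254 − 0.633)/0.014769 = 0.009254/0.014769 = 0.627.
p-value = P(Z > 0.627) ≈ 0.2655.

z = 0.627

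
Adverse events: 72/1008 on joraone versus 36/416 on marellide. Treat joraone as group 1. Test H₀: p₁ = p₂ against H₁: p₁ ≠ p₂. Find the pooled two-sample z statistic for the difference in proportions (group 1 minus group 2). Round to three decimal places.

p̂₁ = 72/1008 ≈ 0.07143, p̂₂ = 36/416 ≈ 0.08654.
Pooled p̂ = (72+36)/(1008+416) = 108/1424 = 0.07584.
SE = √(p̂(1−p̂)(1/n₁+1/n₂)) = √(0.07584·0.92416·0.00339591) = √(0.000238021) = 0.01543.
z = (0.07143 − 0.08654)/0.01543 = -0.01511/0.01543 = -0.979.

z = -0.979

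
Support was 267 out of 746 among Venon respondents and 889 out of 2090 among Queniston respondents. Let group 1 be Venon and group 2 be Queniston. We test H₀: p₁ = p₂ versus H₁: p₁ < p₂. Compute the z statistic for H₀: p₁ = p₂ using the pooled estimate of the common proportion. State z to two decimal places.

z = -3.22

p̂₁ = 267/746 = 0.35791, p̂₂ = 889/2090 = 0.42536.
Pooled p̂ = (267+889)/(746+2090) = 1156/2836 = 0.40762.
SE = √(0.241465 × 0.00181895) = 0.02096.
z = (0.35791 − 0.42536)/0.02096 = -0.06745/0.02096 = -3.22.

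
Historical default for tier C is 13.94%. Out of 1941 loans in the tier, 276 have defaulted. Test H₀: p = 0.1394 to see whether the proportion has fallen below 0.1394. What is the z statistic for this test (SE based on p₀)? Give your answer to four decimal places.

p̂ = 276/1941 = 0.142195.
SE = √(p₀(1−p₀)/n) = √(0.11997/1941) = 0.007862.
z = (0.142195 − 0.1394)/0.007862 = 0.002795/0.007862 = 0.3555.

z = 0.3555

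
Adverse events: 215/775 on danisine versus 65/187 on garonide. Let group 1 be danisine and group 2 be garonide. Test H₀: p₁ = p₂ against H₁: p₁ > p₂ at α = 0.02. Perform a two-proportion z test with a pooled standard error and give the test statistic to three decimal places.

p̂₁ = 215/775 ≈ 0.27742, p̂₂ = 65/187 ≈ 0.34759.
Pooled p̂ = (215+65)/(775+187) = 280/962 = 0.29106.
SE = √(0.206344 × 0.00663792) = 0.03701.
z = (0.27742 − 0.34759)/0.03701 = -0.07017/0.03701 = -1.896.
p-value = P(Z > -1.896) ≈ 0.9710, so at α = 0.02 we fail to reject H₀.

z = -1.896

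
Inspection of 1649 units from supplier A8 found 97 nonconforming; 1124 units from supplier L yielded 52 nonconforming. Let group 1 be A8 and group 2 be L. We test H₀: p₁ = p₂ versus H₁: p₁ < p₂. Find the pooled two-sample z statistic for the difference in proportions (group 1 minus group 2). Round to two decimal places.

p̂₁ = 97/1649 = 0.0588, p̂₂ = 52/1124 = 0.0463.
Pooled p̂ = (97+52)/(1649+1124) = 149/2773 = 0.0537.
SE = √(0.0508452 × 0.00149611) = 0.0087.
z = (0.0588 − 0.0463)/0.0087 = 0.0125/0.0087 = 1.44.

z = 1.44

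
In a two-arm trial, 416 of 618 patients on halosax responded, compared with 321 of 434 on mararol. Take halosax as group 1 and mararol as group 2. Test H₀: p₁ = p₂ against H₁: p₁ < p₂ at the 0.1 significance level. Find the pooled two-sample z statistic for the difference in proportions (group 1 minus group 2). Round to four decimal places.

p̂₁ = 416/618 = 0.673139, p̂₂ = 321/434 = 0.739631.
Pooled p̂ = (416+321)/(618+434) = 737/1052 = 0.700570.
SE = √(0.209772 × 0.00392227) = 0.028684.
z = (0.673139 − 0.739631)/0.028684 = -0.066492/0.028684 = -2.3181.
p-value = P(Z < -2.318) ≈ 0.0102. With α = 0.1, reject H₀.

z = -2.3181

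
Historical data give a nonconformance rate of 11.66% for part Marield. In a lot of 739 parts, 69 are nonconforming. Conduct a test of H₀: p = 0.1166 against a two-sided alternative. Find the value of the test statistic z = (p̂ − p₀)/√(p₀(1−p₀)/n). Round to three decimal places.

z = -1.968

p̂ = 69/739 ≈ 0.093369.
SE = √(p₀(1−p₀)/n) = √(0.103/739) = 0.011806.
z = (0.093369 − 0.1166)/0.011806 = -0.023231/0.011806 = -1.968.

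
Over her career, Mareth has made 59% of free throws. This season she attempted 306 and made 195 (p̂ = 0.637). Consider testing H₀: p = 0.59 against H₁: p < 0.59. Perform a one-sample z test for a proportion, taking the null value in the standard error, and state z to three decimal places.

z = 1.681

p̂ = 195/306 ≈ 0.637255.
Under H₀, SE = √(0.59·0.41/306) = √(0.000790523) = 0.028116.
z = (0.637255 − 0.59)/0.028116 = 0.047255/0.028116 = 1.681.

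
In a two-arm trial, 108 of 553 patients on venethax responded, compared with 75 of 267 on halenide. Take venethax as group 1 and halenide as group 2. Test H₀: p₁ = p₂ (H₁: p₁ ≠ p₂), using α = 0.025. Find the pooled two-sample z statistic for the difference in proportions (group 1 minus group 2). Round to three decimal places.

p̂₁ = 108/553 = 0.19530, p̂₂ = 75/267 = 0.28090.
Pooled p̂ = (108+75)/(553+267) = 183/820 = 0.22317.
SE = √(0.173366 × 0.00555364) = 0.03103.
z = (0.19530 − 0.28090)/0.03103 = -0.08560/0.03103 = -2.759.
Two-sided p-value ≈ 2·Φ(−2.759) = 0.0058; since p < α = 0.025, reject H₀.

z = -2.759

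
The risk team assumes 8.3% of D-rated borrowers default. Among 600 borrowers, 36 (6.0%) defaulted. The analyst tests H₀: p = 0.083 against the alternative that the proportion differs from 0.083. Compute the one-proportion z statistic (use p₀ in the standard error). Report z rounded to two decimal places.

p̂ = 36/600 ≈ 0.0600.
SE = √(p₀(1−p₀)/n) = √(0.076111/600) = 0.0113.
z = (0.0600 − 0.083)/0.0113 = -0.0230/0.0113 = -2.04.
p-value = 2·P(Z > 2.042) ≈ 0.0411.

z = -2.04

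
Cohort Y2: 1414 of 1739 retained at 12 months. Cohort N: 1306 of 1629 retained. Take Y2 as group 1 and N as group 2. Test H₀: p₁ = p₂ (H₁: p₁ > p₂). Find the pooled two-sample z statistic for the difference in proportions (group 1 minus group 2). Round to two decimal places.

z = 0.84

p̂₁ = 1414/1739 = 0.8131, p̂₂ = 1306/1629 = 0.8017.
Pooled p̂ = (1414+1306)/(1739+1629) = 2720/3368 = 0.8076.
SE = √(p̂(1−p̂)(1/n₁+1/n₂)) = √(0.8076·0.1924·0.00118892) = √(0.000184736) = 0.0136.
z = (0.8131 − 0.8017)/0.0136 = 0.0114/0.0136 = 0.84.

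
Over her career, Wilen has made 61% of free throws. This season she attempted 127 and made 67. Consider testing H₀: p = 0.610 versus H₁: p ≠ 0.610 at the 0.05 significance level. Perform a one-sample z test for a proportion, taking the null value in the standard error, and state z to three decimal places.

p̂ = 67/127 = 0.52756.
SE = √(p₀(1−p₀)/n) = √(0.2379/127) = 0.04328.
z = (0.52756 − 0.61)/0.04328 = -0.08244/0.04328 = -1.905.
Two-sided p-value ≈ 2·Φ(−1.905) = 0.0568, so at α = 0.05 we fail to reject H₀.

z = -1.905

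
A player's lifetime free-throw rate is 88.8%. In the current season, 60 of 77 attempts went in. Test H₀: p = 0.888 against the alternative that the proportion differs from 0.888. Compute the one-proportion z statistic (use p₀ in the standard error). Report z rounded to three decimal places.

z = -3.027

p̂ = 60/77 = 0.77922.
SE = √(p₀(1−p₀)/n) = √(0.099456/77) = 0.03594.
z = (0.77922 − 0.888)/0.03594 = -0.10878/0.03594 = -3.027.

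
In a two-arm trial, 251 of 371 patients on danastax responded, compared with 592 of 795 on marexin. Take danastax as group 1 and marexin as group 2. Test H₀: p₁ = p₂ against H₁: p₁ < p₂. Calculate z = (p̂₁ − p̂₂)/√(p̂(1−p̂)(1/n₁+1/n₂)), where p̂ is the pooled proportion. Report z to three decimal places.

p̂₁ = 251/371 = 0.67655, p̂₂ = 592/795 = 0.74465.
Pooled p̂ = (251+592)/(371+795) = 843/1166 = 0.72298.
SE = √(0.200278 × 0.00395328) = 0.02814.
z = (0.67655 − 0.74465)/0.02814 = -0.06810/0.02814 = -2.420.

z = -2.420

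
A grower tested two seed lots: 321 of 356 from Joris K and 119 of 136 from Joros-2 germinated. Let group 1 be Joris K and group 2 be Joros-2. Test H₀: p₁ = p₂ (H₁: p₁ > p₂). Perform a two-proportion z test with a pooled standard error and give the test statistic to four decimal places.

z = 0.8610

p̂₁ = 321/356 = 0.901685, p̂₂ = 119/136 = 0.875000.
Pooled p̂ = (321+119)/(356+136) = 440/492 = 0.894309.
SE = √(p̂(1−p̂)(1/n₁+1/n₂)) = √(0.894309·0.105691·0.0101619) = √(0.00096051) = 0.030992.
z = (0.901685 − 0.875000)/0.030992 = 0.026685/0.030992 = 0.8610.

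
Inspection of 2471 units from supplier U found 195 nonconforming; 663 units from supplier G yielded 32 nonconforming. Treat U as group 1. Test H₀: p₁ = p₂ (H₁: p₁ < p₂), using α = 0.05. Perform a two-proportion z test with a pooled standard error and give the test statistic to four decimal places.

z = 2.7036

p̂₁ = 195/2471 = 0.0789154, p̂₂ = 32/663 = 0.0482655.
Pooled p̂ = (195+32)/(2471+663) = 227/3134 = 0.0724314.
SE = √(0.0671851 × 0.00191299) = 0.0113369.
z = (0.0789154 − 0.0482655)/0.0113369 = 0.0306499/0.0113369 = 2.7036.
p-value = P(Z < 2.704) ≈ 0.9966. With α = 0.05, fail to reject H₀.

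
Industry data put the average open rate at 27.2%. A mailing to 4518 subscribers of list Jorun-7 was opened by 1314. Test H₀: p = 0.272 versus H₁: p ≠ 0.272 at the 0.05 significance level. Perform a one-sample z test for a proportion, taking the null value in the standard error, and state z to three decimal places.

z = 2.845

p̂ = 1314/4518 = 0.290837.
Under H₀, SE = √(0.272·0.728/4518) = √(4.38282e-05) = 0.006620.
z = (0.290837 − 0.272)/0.006620 = 0.018837/0.006620 = 2.845.
Two-sided p-value ≈ 2·Φ(−2.845) = 0.0044. With α = 0.05, reject H₀.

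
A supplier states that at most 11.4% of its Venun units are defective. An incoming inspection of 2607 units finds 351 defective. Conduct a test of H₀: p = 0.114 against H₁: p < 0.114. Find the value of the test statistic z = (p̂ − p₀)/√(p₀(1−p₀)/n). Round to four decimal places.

z = 3.3156

p̂ = 351/2607 ≈ 0.1346375.
SE = √(p₀(1−p₀)/n) = √(0.101/2607) = 0.0062244.
z = (0.1346375 − 0.114)/0.0062244 = 0.0206375/0.0062244 = 3.3156.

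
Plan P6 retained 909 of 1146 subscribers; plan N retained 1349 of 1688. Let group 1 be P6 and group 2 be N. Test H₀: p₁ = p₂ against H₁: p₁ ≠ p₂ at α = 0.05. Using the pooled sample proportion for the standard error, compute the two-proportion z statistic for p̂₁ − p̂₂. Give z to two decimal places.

p̂₁ = 909/1146 ≈ 0.7932, p̂₂ = 1349/1688 ≈ 0.7992.
Pooled p̂ = (909+1349)/(1146+1688) = 2258/2834 = 0.7968.
SE = √(0.161937 × 0.00146502) = 0.0154.
z = (0.7932 − 0.7992)/0.0154 = -0.0060/0.0154 = -0.39.
p-value = 2·P(Z > 0.388) ≈ 0.6980, so at α = 0.05 we fail to reject H₀.

z = -0.39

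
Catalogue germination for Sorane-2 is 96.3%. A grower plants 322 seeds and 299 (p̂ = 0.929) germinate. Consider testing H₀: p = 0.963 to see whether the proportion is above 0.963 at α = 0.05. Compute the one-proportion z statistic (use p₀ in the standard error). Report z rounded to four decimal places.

p̂ = 299/322 = 0.9285714.
SE = √(p₀(1−p₀)/n) = √(0.035631/322) = 0.0105193.
z = (0.9285714 − 0.963)/0.0105193 = -0.0344286/0.0105193 = -3.2729.
p-value = P(Z > -3.273) ≈ 0.9995. With α = 0.05, fail to reject H₀.

z = -3.2729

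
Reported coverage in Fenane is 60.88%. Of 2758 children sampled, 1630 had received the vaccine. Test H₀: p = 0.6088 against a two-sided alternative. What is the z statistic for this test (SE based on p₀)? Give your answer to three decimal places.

p̂ = 1630/2758 ≈ 0.59101.
SE = √(p₀(1−p₀)/n) = √(0.23816/2758) = 0.00929.
z = (0.59101 − 0.6088)/0.00929 = -0.01779/0.00929 = -1.915.

z = -1.915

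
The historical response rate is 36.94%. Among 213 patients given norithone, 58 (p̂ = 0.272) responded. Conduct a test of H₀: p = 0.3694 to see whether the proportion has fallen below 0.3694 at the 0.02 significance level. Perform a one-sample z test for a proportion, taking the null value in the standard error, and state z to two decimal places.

p̂ = 58/213 = 0.27230.
Under H₀, SE = √(0.3694·0.6306/213) = √(0.00109363) = 0.03307.
z = (0.27230 − 0.3694)/0.03307 = -0.09710/0.03307 = -2.94.
p-value = P(Z < -2.936) ≈ 0.0017, so at α = 0.02 we reject H₀.

z = -2.94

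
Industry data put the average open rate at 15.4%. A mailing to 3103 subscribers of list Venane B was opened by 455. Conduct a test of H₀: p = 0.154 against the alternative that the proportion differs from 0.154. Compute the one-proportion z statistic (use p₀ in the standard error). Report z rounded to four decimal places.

p̂ = 455/3103 = 0.146632.
Standard error under H₀: √(0.154×0.846/3103) = 0.006480.
z = (0.146632 − 0.154)/0.006480 = -0.007368/0.006480 = -1.1370.
Two-sided p-value ≈ 2·Φ(−1.137) = 0.2555.

z = -1.1370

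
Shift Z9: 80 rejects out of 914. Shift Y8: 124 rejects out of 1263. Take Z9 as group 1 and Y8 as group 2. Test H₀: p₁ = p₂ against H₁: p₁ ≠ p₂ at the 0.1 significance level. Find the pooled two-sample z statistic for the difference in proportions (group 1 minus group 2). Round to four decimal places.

z = -0.8417

p̂₁ = 80/914 ≈ 0.087527, p̂₂ = 124/1263 ≈ 0.098179.
Pooled p̂ = (80+124)/(914+1263) = 204/2177 = 0.093707.
SE = √(p̂(1−p̂)(1/n₁+1/n₂)) = √(0.093707·0.906293·0.00188586) = √(0.000160158) = 0.012655.
z = (0.087527 − 0.098179)/0.012655 = -0.010652/0.012655 = -0.8417.
p-value = 2·P(Z > 0.842) ≈ 0.4000, so at α = 0.1 we fail to reject H₀.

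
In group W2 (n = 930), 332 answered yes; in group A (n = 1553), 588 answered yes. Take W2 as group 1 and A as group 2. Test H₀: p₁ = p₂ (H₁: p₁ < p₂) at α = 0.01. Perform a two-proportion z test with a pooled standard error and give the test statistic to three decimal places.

z = -1.080

p̂₁ = 332/930 = 0.35699, p̂₂ = 588/1553 = 0.37862.
Pooled p̂ = (332+588)/(930+1553) = 920/2483 = 0.37052.
SE = √(p̂(1−p̂)(1/n₁+1/n₂)) = √(0.37052·0.62948·0.00171918) = √(0.000400974) = 0.02002.
z = (0.35699 − 0.37862)/0.02002 = -0.02163/0.02002 = -1.080.
p-value = P(Z < -1.080) ≈ 0.1400; since p > α = 0.01, fail to reject H₀.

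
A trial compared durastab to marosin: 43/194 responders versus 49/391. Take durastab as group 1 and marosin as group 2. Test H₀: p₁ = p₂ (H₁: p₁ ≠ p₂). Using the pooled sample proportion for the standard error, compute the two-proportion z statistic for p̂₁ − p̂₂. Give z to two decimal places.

p̂₁ = 43/194 = 0.2216, p̂₂ = 49/391 = 0.1253.
Pooled p̂ = (43+49)/(194+391) = 92/585 = 0.1573.
SE = √(p̂(1−p̂)(1/n₁+1/n₂)) = √(0.1573·0.8427·0.00771218) = √(0.00102212) = 0.0320.
z = (0.2216 − 0.1253)/0.0320 = 0.0963/0.0320 = 3.01.

z = 3.01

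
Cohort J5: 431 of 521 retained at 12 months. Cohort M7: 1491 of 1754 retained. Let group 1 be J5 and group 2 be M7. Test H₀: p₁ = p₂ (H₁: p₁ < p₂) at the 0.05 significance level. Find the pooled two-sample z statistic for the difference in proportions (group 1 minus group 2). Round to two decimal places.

z = -1.26

p̂₁ = 431/521 ≈ 0.8273, p̂₂ = 1491/1754 ≈ 0.8501.
Pooled p̂ = (431+1491)/(521+1754) = 1922/2275 = 0.8448.
SE = √(0.131089 × 0.00248951) = 0.0181.
z = (0.8273 − 0.8501)/0.0181 = -0.0228/0.0181 = -1.26.
p-value = P(Z < -1.262) ≈ 0.1034. With α = 0.05, fail to reject H₀.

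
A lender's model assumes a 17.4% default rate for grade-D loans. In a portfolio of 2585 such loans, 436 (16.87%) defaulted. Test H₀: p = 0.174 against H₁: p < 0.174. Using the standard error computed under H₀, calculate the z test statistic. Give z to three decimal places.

p̂ = 436/2585 ≈ 0.1686654.
Under H₀, SE = √(0.174·0.826/2585) = √(5.55992e-05) = 0.0074565.
z = (0.1686654 − 0.174)/0.0074565 = -0.0053346/0.0074565 = -0.715.
p-value = P(Z < -0.715) ≈ 0.2372.

z = -0.715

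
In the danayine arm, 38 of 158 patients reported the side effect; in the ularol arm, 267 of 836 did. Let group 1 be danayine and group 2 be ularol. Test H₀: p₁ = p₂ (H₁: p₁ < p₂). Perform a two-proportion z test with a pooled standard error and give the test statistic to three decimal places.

p̂₁ = 38/158 ≈ 0.24051, p̂₂ = 267/836 ≈ 0.31938.
Pooled p̂ = (38+267)/(158+836) = 305/994 = 0.30684.
SE = √(p̂(1−p̂)(1/n₁+1/n₂)) = √(0.30684·0.69316·0.00752529) = √(0.00160055) = 0.04001.
z = (0.24051 − 0.31938)/0.04001 = -0.07887/0.04001 = -1.971.

z = -1.971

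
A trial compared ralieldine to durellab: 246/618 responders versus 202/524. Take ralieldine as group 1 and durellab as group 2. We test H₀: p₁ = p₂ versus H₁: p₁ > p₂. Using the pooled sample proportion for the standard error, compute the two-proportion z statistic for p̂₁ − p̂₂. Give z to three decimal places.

p̂₁ = 246/618 = 0.39806, p̂₂ = 202/524 = 0.38550.
Pooled p̂ = (246+202)/(618+524) = 448/1142 = 0.39229.
SE = √(0.238399 × 0.00352652) = 0.02900.
z = (0.39806 − 0.38550)/0.02900 = 0.01256/0.02900 = 0.433.
p-value = P(Z > 0.433) ≈ 0.3324.

z = 0.433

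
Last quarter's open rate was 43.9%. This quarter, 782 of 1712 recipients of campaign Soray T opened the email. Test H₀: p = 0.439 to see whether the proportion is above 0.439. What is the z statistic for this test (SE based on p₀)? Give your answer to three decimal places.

p̂ = 782/1712 ≈ 0.456776.
Standard error under H₀: √(0.439×0.561/1712) = 0.011994.
z = (0.456776 − 0.439)/0.011994 = 0.017776/0.011994 = 1.482.
p-value = P(Z > 1.482) ≈ 0.0692.

z = 1.482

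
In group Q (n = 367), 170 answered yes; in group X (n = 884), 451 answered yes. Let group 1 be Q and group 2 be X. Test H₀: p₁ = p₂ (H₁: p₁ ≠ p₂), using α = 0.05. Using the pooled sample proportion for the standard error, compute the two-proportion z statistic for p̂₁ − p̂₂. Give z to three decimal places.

p̂₁ = 170/367 ≈ 0.463215, p̂₂ = 451/884 ≈ 0.510181.
Pooled p̂ = (170+451)/(367+884) = 621/1251 = 0.496403.
SE = √(p̂(1−p̂)(1/n₁+1/n₂)) = √(0.496403·0.503597·0.00385602) = √(0.000963954) = 0.031048.
z = (0.463215 − 0.510181)/0.031048 = -0.046966/0.031048 = -1.513.
p-value = 2·P(Z > 1.513) ≈ 0.1304. With α = 0.05, fail to reject H₀.

z = -1.513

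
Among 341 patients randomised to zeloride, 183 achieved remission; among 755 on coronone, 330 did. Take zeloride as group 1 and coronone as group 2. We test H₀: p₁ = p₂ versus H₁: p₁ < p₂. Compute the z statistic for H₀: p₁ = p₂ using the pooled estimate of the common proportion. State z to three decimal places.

z = 3.058

p̂₁ = 183/341 = 0.53666, p̂₂ = 330/755 = 0.43709.
Pooled p̂ = (183+330)/(341+755) = 513/1096 = 0.46807.
SE = √(0.24898 × 0.00425705) = 0.03256.
z = (0.53666 − 0.43709)/0.03256 = 0.09957/0.03256 = 3.058.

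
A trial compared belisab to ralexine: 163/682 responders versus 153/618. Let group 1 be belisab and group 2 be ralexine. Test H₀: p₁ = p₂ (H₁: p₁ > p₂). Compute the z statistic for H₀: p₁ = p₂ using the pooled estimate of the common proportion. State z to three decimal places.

p̂₁ = 163/682 = 0.23900, p̂₂ = 153/618 = 0.24757.
Pooled p̂ = (163+153)/(682+618) = 316/1300 = 0.24308.
SE = √(0.183991 × 0.0030844) = 0.02382.
z = (0.23900 − 0.24757)/0.02382 = -0.00857/0.02382 = -0.360.

z = -0.360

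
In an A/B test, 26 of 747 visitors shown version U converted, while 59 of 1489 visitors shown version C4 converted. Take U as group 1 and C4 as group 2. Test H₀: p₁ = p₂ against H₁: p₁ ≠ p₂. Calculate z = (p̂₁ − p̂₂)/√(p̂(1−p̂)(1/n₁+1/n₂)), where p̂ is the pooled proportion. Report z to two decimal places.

p̂₁ = 26/747 = 0.0348, p̂₂ = 59/1489 = 0.0396.
Pooled p̂ = (26+59)/(747+1489) = 85/2236 = 0.0380.
SE = √(0.0365692 × 0.00201028) = 0.0086.
z = (0.0348 − 0.0396)/0.0086 = -0.0048/0.0086 = -0.56.

z = -0.56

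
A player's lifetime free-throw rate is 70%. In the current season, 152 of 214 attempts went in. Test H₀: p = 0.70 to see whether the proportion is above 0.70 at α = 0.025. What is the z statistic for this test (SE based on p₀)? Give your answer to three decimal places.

p̂ = 152/214 ≈ 0.71028.
SE = √(p₀(1−p₀)/n) = √(0.21/214) = 0.03133.
z = (0.71028 − 0.7)/0.03133 = 0.01028/0.03133 = 0.328.
p-value = P(Z > 0.328) ≈ 0.3714, so at α = 0.025 we fail to reject H₀.

z = 0.328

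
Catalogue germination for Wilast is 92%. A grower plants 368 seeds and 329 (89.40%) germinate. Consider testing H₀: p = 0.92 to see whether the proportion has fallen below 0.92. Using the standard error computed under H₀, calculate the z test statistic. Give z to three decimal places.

z = -1.837

p̂ = 329/368 = 0.89402.
Under H₀, SE = √(0.92·0.08/368) = √(0.0002) = 0.01414.
z = (0.89402 − 0.92)/0.01414 = -0.02598/0.01414 = -1.837.
p-value = P(Z < -1.837) ≈ 0.0331.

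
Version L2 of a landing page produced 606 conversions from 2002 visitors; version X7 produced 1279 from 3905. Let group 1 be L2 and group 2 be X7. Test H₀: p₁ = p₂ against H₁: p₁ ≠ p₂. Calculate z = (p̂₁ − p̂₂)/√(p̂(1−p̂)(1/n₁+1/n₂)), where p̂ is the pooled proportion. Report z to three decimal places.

z = -1.938

p̂₁ = 606/2002 = 0.30270, p̂₂ = 1279/3905 = 0.32753.
Pooled p̂ = (606+1279)/(2002+3905) = 1885/5907 = 0.31911.
SE = √(0.21728 × 0.000755582) = 0.01281.
z = (0.30270 − 0.32753)/0.01281 = -0.02483/0.01281 = -1.938.
p-value = 2·P(Z > 1.938) ≈ 0.0526.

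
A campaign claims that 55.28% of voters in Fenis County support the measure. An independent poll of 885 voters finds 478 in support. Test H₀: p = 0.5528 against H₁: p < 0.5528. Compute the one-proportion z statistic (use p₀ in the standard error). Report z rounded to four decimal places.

p̂ = 478/885 = 0.540113.
Under H₀, SE = √(0.5528·0.4472/885) = √(0.000279336) = 0.016713.
z = (0.540113 − 0.5528)/0.016713 = -0.012687/0.016713 = -0.7591.

z = -0.7591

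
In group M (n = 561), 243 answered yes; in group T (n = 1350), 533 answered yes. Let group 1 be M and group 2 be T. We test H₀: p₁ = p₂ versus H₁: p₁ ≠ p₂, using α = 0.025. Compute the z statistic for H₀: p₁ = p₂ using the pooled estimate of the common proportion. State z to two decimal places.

z = 1.55

p̂₁ = 243/561 ≈ 0.4332, p̂₂ = 533/1350 ≈ 0.3948.
Pooled p̂ = (243+533)/(561+1350) = 776/1911 = 0.4061.
SE = √(0.241177 × 0.00252327) = 0.0247.
z = (0.4332 − 0.3948)/0.0247 = 0.0384/0.0247 = 1.55.
Two-sided p-value ≈ 2·Φ(−1.554) = 0.1201, so at α = 0.025 we fail to reject H₀.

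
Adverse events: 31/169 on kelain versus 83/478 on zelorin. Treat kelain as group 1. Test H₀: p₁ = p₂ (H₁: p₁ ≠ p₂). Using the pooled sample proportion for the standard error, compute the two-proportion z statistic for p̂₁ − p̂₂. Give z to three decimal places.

z = 0.287

p̂₁ = 31/169 ≈ 0.18343, p̂₂ = 83/478 ≈ 0.17364.
Pooled p̂ = (31+83)/(169+478) = 114/647 = 0.17620.
SE = √(0.145152 × 0.00800921) = 0.03410.
z = (0.18343 − 0.17364)/0.03410 = 0.00979/0.03410 = 0.287.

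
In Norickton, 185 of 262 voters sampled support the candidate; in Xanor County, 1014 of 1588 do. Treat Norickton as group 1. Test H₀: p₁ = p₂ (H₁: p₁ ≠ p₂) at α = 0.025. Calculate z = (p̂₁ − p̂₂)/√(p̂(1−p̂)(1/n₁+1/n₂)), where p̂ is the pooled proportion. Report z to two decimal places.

p̂₁ = 185/262 ≈ 0.70611, p̂₂ = 1014/1588 ≈ 0.63854.
Pooled p̂ = (185+1014)/(262+1588) = 1199/1850 = 0.64811.
SE = √(0.228064 × 0.00444652) = 0.03184.
z = (0.70611 − 0.63854)/0.03184 = 0.06757/0.03184 = 2.12.
Two-sided p-value ≈ 2·Φ(−2.122) = 0.0339. With α = 0.025, fail to reject H₀.

z = 2.12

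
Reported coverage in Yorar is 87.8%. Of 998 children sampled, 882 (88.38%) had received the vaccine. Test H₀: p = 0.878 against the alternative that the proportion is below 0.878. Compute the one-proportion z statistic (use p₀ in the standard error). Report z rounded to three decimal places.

p̂ = 882/998 ≈ 0.88377.
Standard error under H₀: √(0.878×0.122/998) = 0.01036.
z = (0.88377 − 0.878)/0.01036 = 0.00577/0.01036 = 0.557.

z = 0.557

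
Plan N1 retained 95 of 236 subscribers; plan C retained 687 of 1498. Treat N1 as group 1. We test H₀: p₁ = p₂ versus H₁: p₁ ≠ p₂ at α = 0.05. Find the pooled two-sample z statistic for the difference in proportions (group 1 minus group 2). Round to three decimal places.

p̂₁ = 95/236 ≈ 0.40254, p̂₂ = 687/1498 ≈ 0.45861.
Pooled p̂ = (95+687)/(236+1498) = 782/1734 = 0.45098.
SE = √(p̂(1−p̂)(1/n₁+1/n₂)) = √(0.45098·0.54902·0.00490484) = √(0.00121443) = 0.03485.
z = (0.40254 − 0.45861)/0.03485 = -0.05607/0.03485 = -1.609.
Two-sided p-value ≈ 2·Φ(−1.609) = 0.1076; since p > α = 0.05, fail to reject H₀.

z = -1.609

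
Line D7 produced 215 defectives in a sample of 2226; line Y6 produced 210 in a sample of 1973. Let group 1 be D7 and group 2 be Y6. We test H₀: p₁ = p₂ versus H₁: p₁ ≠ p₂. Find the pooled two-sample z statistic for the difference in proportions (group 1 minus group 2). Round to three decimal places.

z = -1.056

p̂₁ = 215/2226 = 0.09659, p̂₂ = 210/1973 = 0.10644.
Pooled p̂ = (215+210)/(2226+1973) = 425/4199 = 0.10121.
SE = √(0.0909702 × 0.000956079) = 0.00933.
z = (0.09659 − 0.10644)/0.00933 = -0.00985/0.00933 = -1.056.
p-value = 2·P(Z > 1.056) ≈ 0.2908.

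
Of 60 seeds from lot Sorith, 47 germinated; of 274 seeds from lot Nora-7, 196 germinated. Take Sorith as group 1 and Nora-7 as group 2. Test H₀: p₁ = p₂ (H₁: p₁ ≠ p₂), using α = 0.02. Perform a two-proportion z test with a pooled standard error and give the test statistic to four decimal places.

p̂₁ = 47/60 ≈ 0.783333, p̂₂ = 196/274 ≈ 0.715328.
Pooled p̂ = (47+196)/(60+274) = 243/334 = 0.727545.
SE = √(0.198223 × 0.0203163) = 0.063460.
z = (0.783333 − 0.715328)/0.063460 = 0.068005/0.063460 = 1.0716.
Two-sided p-value ≈ 2·Φ(−1.072) = 0.2839; since p > α = 0.02, fail to reject H₀.

z = 1.0716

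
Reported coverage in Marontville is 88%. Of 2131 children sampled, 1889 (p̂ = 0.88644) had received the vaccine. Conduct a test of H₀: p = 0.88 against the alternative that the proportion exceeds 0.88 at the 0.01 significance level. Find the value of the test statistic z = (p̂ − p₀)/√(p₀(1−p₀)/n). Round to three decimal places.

p̂ = 1889/2131 ≈ 0.88644.
Under H₀, SE = √(0.88·0.12/2131) = √(4.95542e-05) = 0.00704.
z = (0.88644 − 0.88)/0.00704 = 0.00644/0.00704 = 0.915.
p-value = P(Z > 0.915) ≈ 0.1802. With α = 0.01, fail to reject H₀.

z = 0.915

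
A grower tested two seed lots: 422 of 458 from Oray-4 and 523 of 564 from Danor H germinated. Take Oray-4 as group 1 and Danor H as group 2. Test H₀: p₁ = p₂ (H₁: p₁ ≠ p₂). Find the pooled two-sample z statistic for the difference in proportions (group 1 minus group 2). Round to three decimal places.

z = -0.356

p̂₁ = 422/458 = 0.921397, p̂₂ = 523/564 = 0.927305.
Pooled p̂ = (422+523)/(458+564) = 945/1022 = 0.924658.
SE = √(p̂(1−p̂)(1/n₁+1/n₂)) = √(0.924658·0.075342·0.00395646) = √(0.00027563) = 0.016602.
z = (0.921397 − 0.927305)/0.016602 = -0.005908/0.016602 = -0.356.
p-value = 2·P(Z > 0.356) ≈ 0.7220.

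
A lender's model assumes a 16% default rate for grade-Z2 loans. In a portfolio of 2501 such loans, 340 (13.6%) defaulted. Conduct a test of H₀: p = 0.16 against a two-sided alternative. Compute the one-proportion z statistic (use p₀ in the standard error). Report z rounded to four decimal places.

z = -3.2813

p̂ = 340/2501 ≈ 0.1359456.
Standard error under H₀: √(0.16×0.84/2501) = 0.0073307.
z = (0.1359456 − 0.16)/0.0073307 = -0.0240544/0.0073307 = -3.2813.
Two-sided p-value ≈ 2·Φ(−3.281) = 0.0010.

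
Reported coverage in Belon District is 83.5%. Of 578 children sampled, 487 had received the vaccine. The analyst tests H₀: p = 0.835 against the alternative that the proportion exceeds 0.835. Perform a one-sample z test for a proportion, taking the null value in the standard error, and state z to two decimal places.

z = 0.49

p̂ = 487/578 = 0.8426.
SE = √(p₀(1−p₀)/n) = √(0.13778/578) = 0.0154.
z = (0.8426 − 0.835)/0.0154 = 0.0076/0.0154 = 0.49.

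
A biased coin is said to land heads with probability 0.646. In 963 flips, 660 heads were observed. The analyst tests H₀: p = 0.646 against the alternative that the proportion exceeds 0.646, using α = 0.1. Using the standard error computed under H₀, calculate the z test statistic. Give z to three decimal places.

z = 2.554

p̂ = 660/963 ≈ 0.68536.
SE = √(p₀(1−p₀)/n) = √(0.22868/963) = 0.01541.
z = (0.68536 − 0.646)/0.01541 = 0.03936/0.01541 = 2.554.
p-value = P(Z > 2.554) ≈ 0.0053. With α = 0.1, reject H₀.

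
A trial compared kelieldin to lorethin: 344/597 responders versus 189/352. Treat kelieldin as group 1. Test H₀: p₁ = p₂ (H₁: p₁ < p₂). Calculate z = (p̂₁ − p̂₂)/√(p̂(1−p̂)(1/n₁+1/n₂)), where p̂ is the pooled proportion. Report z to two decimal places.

p̂₁ = 344/597 ≈ 0.5762, p̂₂ = 189/352 ≈ 0.5369.
Pooled p̂ = (344+189)/(597+352) = 533/949 = 0.5616.
SE = √(0.2462 × 0.00451595) = 0.0333.
z = (0.5762 − 0.5369)/0.0333 = 0.0393/0.0333 = 1.18.

z = 1.18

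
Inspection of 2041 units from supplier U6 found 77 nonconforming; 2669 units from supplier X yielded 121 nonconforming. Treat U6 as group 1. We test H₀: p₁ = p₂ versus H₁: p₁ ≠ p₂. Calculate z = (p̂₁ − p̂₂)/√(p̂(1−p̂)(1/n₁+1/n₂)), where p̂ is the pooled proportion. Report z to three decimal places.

p̂₁ = 77/2041 = 0.037727, p̂₂ = 121/2669 = 0.045335.
Pooled p̂ = (77+121)/(2041+2669) = 198/4710 = 0.042038.
SE = √(0.040271 × 0.000864628) = 0.005901.
z = (0.037727 − 0.045335)/0.005901 = -0.007608/0.005901 = -1.289.
p-value = 2·P(Z > 1.289) ≈ 0.1972.

z = -1.289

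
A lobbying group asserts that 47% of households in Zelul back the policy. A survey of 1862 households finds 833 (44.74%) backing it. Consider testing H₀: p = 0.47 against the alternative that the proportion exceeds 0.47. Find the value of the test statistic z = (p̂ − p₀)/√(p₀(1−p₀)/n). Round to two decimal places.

z = -1.96

p̂ = 833/1862 ≈ 0.44737.
SE = √(p₀(1−p₀)/n) = √(0.2491/1862) = 0.01157.
z = (0.44737 − 0.47)/0.01157 = -0.02263/0.01157 = -1.96.
p-value = P(Z > -1.957) ≈ 0.9748.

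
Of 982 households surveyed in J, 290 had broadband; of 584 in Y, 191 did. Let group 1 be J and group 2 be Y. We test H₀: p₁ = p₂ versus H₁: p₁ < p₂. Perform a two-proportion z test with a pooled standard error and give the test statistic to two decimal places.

z = -1.32

p̂₁ = 290/982 = 0.2953, p̂₂ = 191/584 = 0.3271.
Pooled p̂ = (290+191)/(982+584) = 481/1566 = 0.3072.
SE = √(p̂(1−p̂)(1/n₁+1/n₂)) = √(0.3072·0.6928·0.00273066) = √(0.00058111) = 0.0241.
z = (0.2953 − 0.3271)/0.0241 = -0.0318/0.0241 = -1.32.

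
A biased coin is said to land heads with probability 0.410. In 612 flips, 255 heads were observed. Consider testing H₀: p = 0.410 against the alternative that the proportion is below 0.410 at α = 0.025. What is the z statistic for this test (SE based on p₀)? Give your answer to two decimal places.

z = 0.34

p̂ = 255/612 = 0.4167.
SE = √(p₀(1−p₀)/n) = √(0.2419/612) = 0.0199.
z = (0.4167 − 0.41)/0.0199 = 0.0067/0.0199 = 0.34.
p-value = P(Z < 0.335) ≈ 0.6313, so at α = 0.025 we fail to reject H₀.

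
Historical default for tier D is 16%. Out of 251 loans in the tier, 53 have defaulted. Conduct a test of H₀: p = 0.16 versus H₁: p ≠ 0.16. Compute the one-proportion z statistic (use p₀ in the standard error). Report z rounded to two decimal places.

z = 2.21

p̂ = 53/251 ≈ 0.21116.
Standard error under H₀: √(0.16×0.84/251) = 0.02314.
z = (0.21116 − 0.16)/0.02314 = 0.05116/0.02314 = 2.21.
p-value = 2·P(Z > 2.211) ≈ 0.0271.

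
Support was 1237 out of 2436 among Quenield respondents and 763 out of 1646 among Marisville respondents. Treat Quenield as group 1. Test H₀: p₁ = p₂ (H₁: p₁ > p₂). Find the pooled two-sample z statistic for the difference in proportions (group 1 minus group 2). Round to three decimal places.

p̂₁ = 1237/2436 ≈ 0.50780, p̂₂ = 763/1646 ≈ 0.46355.
Pooled p̂ = (1237+763)/(2436+1646) = 2000/4082 = 0.48996.
SE = √(p̂(1−p̂)(1/n₁+1/n₂)) = √(0.48996·0.51004·0.00101804) = √(0.000254408) = 0.01595.
z = (0.50780 − 0.46355)/0.01595 = 0.04425/0.01595 = 2.774.

z = 2.774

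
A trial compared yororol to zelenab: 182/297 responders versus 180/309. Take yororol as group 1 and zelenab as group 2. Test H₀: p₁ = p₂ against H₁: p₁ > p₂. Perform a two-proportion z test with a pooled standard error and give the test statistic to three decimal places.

p̂₁ = 182/297 = 0.61279, p̂₂ = 180/309 = 0.58252.
Pooled p̂ = (182+180)/(297+309) = 362/606 = 0.59736.
SE = √(0.240521 × 0.00660325) = 0.03985.
z = (0.61279 − 0.58252)/0.03985 = 0.03027/0.03985 = 0.760.
p-value = P(Z > 0.760) ≈ 0.2238.

z = 0.760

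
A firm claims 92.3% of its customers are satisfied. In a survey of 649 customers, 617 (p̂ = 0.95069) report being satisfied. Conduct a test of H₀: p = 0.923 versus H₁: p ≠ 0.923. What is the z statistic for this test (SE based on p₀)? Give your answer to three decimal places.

z = 2.646

p̂ = 617/649 ≈ 0.950693.
SE = √(p₀(1−p₀)/n) = √(0.071071/649) = 0.010465.
z = (0.950693 − 0.923)/0.010465 = 0.027693/0.010465 = 2.646.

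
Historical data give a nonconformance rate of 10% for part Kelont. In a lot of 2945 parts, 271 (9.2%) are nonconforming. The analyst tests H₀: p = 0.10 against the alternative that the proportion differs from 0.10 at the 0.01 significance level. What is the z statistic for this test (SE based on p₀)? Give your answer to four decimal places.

z = -1.4435

p̂ = 271/2945 = 0.0920204.
SE = √(p₀(1−p₀)/n) = √(0.09/2945) = 0.0055281.
z = (0.0920204 − 0.1)/0.0055281 = -0.0079796/0.0055281 = -1.4435.
Two-sided p-value ≈ 2·Φ(−1.443) = 0.1489; since p > α = 0.01, fail to reject H₀.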